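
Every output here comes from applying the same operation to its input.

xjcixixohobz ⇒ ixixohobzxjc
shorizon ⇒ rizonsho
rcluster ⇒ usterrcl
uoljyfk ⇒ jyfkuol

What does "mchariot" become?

The rule is to move the first 3 characters to the end (rotate left by 3).
For "mchariot" the result is "ariotmch".

ariotmch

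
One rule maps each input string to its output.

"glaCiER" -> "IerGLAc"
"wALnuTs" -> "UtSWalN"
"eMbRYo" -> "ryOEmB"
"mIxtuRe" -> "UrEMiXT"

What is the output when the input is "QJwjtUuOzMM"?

ZmmqjWJTuUo

What's happening: flip the case of every letter, then move the last 3 characters to the front (rotate right by 3).
Applying both steps to "QJwjtUuOzMM": "qjWJTuUoZmm", then "ZmmqjWJTuUo".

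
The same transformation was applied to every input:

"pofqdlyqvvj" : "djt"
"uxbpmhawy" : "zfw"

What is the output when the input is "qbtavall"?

ry

Looking at the pairs, the operation is to shift every letter 2 places backward in the alphabet (wrapping around), then keep one character in every 3, starting at position 3 (positions 3rd, 6th, 9th, ...).
On "qbtavall": the first step gives "ozrytyjj", and the second then gives "ry".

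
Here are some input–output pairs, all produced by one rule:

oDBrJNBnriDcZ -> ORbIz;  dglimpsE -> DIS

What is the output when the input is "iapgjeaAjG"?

IGAg

The rule is to flip the case of every letter, then keep one character in every 3, starting at position 1 (positions 1st, 4th, 7th, ...).
Applying both steps to "iapgjeaAjG": "IAPGJEAaJg", then "IGAg".
(Check on "dglimpsE": → "DGLIMPSe" → "DIS" ✓)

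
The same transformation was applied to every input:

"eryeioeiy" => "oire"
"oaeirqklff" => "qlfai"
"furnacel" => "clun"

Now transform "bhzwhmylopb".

mlphw

In each case the input is transformed by: keep every other character starting from the second (positions 2nd, 4th, 6th, ...), then move the first 2 characters to the end (rotate left by 2).
On "bhzwhmylopb": the first step gives "hwmlp", and the second then gives "mlphw".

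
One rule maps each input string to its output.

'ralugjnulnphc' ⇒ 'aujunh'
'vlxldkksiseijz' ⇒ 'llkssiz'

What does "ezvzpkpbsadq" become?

zzkbaq

In each case the input is transformed by: keep every other character starting from the second (positions 2nd, 4th, 6th, ...).
"ezvzpkpbsadq" → "zzkbaq".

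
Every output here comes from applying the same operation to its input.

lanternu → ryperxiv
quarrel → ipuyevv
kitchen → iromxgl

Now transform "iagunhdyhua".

The pattern: shift every letter 4 places forward in the alphabet (wrapping around), then move the last 2 characters to the front (rotate right by 2).
On "iagunhdyhua": the first step gives "mekyrlhclye", and the second then gives "yemekyrlhcl".

yemekyrlhcl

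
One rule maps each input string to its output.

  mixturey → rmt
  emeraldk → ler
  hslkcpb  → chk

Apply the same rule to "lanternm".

Rule — move the last 3 characters to the front (rotate right by 3), then keep one character in every 3, starting at position 1 (positions 1st, 4th, 7th, ...).
For "lanternm", step one produces "rnmlante"; step two turns that into "rlt".

rlt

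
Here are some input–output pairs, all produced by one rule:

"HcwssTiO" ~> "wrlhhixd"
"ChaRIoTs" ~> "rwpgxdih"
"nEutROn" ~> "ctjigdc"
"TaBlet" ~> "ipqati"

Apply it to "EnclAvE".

tcrapkt

The rule is to shift every letter 11 places backward in the alphabet (wrapping around), then convert every letter to lowercase.
Applying both steps to "EnclAvE": "TcraPkT", then "tcrapkt".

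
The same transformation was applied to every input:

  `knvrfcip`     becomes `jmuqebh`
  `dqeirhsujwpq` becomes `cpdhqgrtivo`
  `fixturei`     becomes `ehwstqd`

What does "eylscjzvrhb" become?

dxkrbiyuqg

In each case the input is transformed by: delete the last character, then shift every letter 1 place backward in the alphabet (wrapping around).
Working it through for "eylscjzvrhb": intermediate "eylscjzvrh", final "dxkrbiyuqg".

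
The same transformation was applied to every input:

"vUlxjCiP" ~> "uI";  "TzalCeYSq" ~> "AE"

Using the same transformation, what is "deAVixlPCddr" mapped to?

EaI

The rule is to flip the case of every letter, then keep only the vowels.
Starting from "deAVixlPCddr": after the first operation, "DEavIXLpcDDR"; after the second, "EaI".
(Check on "vUlxjCiP": → "VuLXJcIp" → "uI" ✓)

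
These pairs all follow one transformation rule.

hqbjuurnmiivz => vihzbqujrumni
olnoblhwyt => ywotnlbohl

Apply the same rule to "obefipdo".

dpooebif

In each case the input is transformed by: move the last 3 characters to the front (rotate right by 3), then swap each adjacent pair of characters (1↔2, 3↔4, ...).
For "obefipdo", step one produces "pdoobefi"; step two turns that into "dpooebif".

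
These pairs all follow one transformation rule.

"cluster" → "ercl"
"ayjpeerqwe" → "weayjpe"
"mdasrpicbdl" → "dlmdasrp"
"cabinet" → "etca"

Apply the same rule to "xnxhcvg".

vgxn

In each case the input is transformed by: move the last 2 characters to the front (rotate right by 2), then delete the last 3 characters.
Starting from "xnxhcvg": after the first operation, "vgxnxhc"; after the second, "vgxn".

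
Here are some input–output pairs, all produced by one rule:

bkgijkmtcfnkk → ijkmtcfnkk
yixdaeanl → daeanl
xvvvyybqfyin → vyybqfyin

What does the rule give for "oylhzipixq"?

The pattern: delete the first 3 characters.
"oylhzipixq" → "hzipixq".

hzipixq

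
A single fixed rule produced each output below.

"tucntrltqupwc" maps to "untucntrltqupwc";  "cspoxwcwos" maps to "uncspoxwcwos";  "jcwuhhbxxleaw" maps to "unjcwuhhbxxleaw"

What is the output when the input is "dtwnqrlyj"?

undtwnqrlyj

What's happening: prepend "un".
Doing the same to "dtwnqrlyj": "undtwnqrlyj".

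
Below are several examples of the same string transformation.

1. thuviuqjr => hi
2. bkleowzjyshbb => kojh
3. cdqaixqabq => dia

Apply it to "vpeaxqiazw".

Rule — delete the last 2 characters, then keep one character in every 3, starting at position 2 (positions 2nd, 5th, 8th, ...).
For "vpeaxqiazw", step one produces "vpeaxqia"; step two turns that into "pxa".

pxa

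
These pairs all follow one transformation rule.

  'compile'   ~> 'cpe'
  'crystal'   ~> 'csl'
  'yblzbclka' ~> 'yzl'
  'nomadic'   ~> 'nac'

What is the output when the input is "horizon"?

hin

Each output is the input with this applied: keep one character in every 3, starting at position 1 (positions 1st, 4th, 7th, ...).
Doing the same to "horizon": "hin".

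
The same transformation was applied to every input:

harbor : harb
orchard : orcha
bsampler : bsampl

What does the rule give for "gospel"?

What's happening: delete the last 2 characters.
So "gospel" becomes "gosp".

gosp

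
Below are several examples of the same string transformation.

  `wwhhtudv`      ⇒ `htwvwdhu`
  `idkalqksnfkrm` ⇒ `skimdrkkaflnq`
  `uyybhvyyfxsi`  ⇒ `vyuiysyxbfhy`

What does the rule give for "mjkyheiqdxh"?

Each output is the input with this applied: take characters alternately from the front and the back (1st, last, 2nd, 2nd-last, ...), then move the last 2 characters to the front (rotate right by 2).
Working it through for "mjkyheiqdxh": intermediate "mhjxkdyqhie", final "iemhjxkdyqh".

iemhjxkdyqh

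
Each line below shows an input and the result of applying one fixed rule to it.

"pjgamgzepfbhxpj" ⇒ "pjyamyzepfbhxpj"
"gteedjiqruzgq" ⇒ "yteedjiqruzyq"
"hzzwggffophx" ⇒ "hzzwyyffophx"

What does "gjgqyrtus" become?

What's happening: replace every "g" with "y".
Doing the same to "gjgqyrtus": "yjyqyrtus".

yjyqyrtus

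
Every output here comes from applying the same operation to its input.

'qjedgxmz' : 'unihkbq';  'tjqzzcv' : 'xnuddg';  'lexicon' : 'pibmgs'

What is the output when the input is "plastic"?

What's happening: shift every letter 4 places forward in the alphabet (wrapping around), then delete the last character.
So "plastic" becomes "tpewxm".

tpewxm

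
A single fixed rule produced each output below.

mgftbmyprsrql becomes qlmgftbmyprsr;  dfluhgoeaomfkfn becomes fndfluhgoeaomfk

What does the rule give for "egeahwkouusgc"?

gcegeahwkouus

What's happening: move the last 2 characters to the front (rotate right by 2).
Applying that to "egeahwkouusgc" gives "gcegeahwkouus".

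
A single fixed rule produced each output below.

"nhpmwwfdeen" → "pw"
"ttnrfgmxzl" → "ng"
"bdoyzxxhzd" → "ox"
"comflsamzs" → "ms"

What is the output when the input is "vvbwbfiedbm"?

bf

Rule — delete the last 3 characters, then keep one character in every 3, starting at position 3 (positions 3rd, 6th, 9th, ...).
For "vvbwbfiedbm", step one produces "vvbwbfie"; step two turns that into "bf".
(Check on "nhpmwwfdeen": → "nhpmwwfd" → "pw" ✓)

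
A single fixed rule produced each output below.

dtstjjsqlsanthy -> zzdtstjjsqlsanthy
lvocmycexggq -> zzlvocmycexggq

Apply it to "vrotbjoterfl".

zzvrotbjoterfl

The rule is to prepend "zz".
Applying that to "vrotbjoterfl" gives "zzvrotbjoterfl".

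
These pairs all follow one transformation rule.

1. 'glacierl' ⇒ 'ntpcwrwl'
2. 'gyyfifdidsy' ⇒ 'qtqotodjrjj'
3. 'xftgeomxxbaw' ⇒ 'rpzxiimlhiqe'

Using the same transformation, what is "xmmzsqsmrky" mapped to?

The transformation: move the first 3 characters to the end (rotate left by 3), then shift every letter 11 places forward in the alphabet (wrapping around).
Applying that to "xmmzsqsmrky" gives "kdbdxcvjixx".

kdbdxcvjixx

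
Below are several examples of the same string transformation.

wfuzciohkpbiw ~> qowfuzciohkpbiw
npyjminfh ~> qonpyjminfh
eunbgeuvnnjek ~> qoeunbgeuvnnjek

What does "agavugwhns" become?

The rule is to prepend "qo".
Doing the same to "agavugwhns": "qoagavugwhns".

qoagavugwhns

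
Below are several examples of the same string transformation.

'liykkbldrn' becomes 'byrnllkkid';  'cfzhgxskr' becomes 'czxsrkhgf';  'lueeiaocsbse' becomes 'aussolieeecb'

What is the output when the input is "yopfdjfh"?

The rule is to sort the characters into reverse alphabetical order, then move the last character to the front.
Applying both steps to "yopfdjfh": "ypojhffd", then "dypojhff".

dypojhff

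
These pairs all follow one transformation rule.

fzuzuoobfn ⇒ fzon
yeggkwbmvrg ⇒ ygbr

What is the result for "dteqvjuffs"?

Each output is the input with this applied: keep one character in every 3, starting at position 1 (positions 1st, 4th, 7th, ...).
Applying that to "dteqvjuffs" gives "dqus".

dqus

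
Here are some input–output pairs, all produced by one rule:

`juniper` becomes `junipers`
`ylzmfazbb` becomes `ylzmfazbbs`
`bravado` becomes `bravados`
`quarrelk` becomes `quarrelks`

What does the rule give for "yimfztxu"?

yimfztxus

Rule — append "s".
Doing the same to "yimfztxu": "yimfztxus".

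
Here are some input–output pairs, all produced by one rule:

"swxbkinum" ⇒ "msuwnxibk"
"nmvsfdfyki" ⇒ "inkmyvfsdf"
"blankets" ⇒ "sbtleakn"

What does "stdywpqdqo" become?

Each output is the input with this applied: reverse the string, then take characters alternately from the front and the back (1st, last, 2nd, 2nd-last, ...).
Applying both steps to "stdywpqdqo": "oqdqpwydts", then "osqtddqypw".

osqtddqypw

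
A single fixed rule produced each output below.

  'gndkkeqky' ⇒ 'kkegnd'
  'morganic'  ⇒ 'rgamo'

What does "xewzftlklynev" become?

klyxewzftl

The pattern: delete the last 3 characters, then move the last 3 characters to the front (rotate right by 3).
Applying that to "xewzftlklynev" gives "klyxewzftl".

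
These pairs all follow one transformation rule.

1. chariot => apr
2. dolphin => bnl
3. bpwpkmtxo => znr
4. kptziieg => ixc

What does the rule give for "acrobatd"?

ymr

Rule — shift every letter 2 places backward in the alphabet (wrapping around), then keep one character in every 3, starting at position 1 (positions 1st, 4th, 7th, ...).
Applying both steps to "acrobatd": "yapmzyrb", then "ymr".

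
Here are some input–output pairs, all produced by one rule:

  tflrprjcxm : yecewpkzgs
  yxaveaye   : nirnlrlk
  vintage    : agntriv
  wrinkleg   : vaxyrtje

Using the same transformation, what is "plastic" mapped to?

Looking at the pairs, the operation is to move the first 2 characters to the end (rotate left by 2), then shift every letter 13 places forward in the alphabet (wrapping around) — i.e. ROT13.
Applying that to "plastic" gives "nfgvpcy".

nfgvpcy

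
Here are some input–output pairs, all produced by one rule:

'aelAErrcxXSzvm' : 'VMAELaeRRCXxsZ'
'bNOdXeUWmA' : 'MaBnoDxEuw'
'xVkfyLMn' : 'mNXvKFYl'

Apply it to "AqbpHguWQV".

qvaQBPhGUw

Each output is the input with this applied: flip the case of every letter, then move the last 2 characters to the front (rotate right by 2).
For "AqbpHguWQV", step one produces "aQBPhGUwqv"; step two turns that into "qvaQBPhGUw".
(Check on "bNOdXeUWmA": → "BnoDxEuwMa" → "MaBnoDxEuw" ✓)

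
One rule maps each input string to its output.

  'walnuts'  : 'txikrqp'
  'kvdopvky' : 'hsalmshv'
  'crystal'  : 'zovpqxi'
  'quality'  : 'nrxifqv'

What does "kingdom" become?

hfkdalj

The pattern: shift every letter 3 places backward in the alphabet (wrapping around).
"kingdom" → "hfkdalj".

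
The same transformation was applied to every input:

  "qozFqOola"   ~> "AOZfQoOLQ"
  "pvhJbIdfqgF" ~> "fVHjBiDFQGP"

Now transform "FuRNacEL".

lUrnACef

Looking at the pairs, the operation is to swap the first and last characters, then flip the case of every letter.
Applying that to "FuRNacEL" gives "lUrnACef".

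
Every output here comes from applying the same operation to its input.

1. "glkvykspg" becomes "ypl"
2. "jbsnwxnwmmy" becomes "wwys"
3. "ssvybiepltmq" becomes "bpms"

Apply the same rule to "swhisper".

srh

The transformation: move the first 3 characters to the end (rotate left by 3), then keep one character in every 3, starting at position 2 (positions 2nd, 5th, 8th, ...).
On "swhisper": the first step gives "isperswh", and the second then gives "srh".
(Check on "jbsnwxnwmmy": → "nwxnwmmyjbs" → "wwys" ✓)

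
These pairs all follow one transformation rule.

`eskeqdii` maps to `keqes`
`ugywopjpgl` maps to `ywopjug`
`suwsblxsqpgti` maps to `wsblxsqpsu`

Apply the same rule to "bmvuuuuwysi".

vuuuuwbm

Each output is the input with this applied: delete the last 3 characters, then move the first 2 characters to the end (rotate left by 2).
Doing the same to "bmvuuuuwysi": "vuuuuwbm".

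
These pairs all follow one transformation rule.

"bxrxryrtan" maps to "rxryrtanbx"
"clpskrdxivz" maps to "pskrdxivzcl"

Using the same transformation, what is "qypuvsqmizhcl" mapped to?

The transformation: move the first 2 characters to the end (rotate left by 2).
Doing the same to "qypuvsqmizhcl": "puvsqmizhclqy".

puvsqmizhclqy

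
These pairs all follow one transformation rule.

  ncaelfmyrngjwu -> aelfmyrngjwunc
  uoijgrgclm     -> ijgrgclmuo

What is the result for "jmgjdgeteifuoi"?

gjdgeteifuoijm

The transformation: move the first 2 characters to the end (rotate left by 2).
So "jmgjdgeteifuoi" becomes "gjdgeteifuoijm".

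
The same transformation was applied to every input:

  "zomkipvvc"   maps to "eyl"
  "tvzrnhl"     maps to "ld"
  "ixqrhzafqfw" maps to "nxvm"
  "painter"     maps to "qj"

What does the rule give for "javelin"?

qb

In each case the input is transformed by: keep one character in every 3, starting at position 2 (positions 2nd, 5th, 8th, ...), then shift every letter 10 places backward in the alphabet (wrapping around).
Doing the same to "javelin": "qb".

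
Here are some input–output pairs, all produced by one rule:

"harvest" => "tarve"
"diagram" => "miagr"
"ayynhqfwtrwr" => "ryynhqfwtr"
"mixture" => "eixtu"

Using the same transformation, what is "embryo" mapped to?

ombr

The transformation: swap the first and last characters, then delete the last 2 characters.
Applying both steps to "embryo": "ombrye", then "ombr".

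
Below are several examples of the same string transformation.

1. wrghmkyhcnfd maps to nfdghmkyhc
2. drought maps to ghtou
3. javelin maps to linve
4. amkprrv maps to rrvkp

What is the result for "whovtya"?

tyaov

Each output is the input with this applied: delete the first 2 characters, then move the last 3 characters to the front (rotate right by 3).
For "whovtya" the result is "tyaov".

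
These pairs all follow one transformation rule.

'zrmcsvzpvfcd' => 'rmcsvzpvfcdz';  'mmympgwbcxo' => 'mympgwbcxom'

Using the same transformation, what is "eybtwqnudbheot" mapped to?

ybtwqnudbheote

Each output is the input with this applied: move the first character to the end.
On "eybtwqnudbheot" that produces "ybtwqnudbheote".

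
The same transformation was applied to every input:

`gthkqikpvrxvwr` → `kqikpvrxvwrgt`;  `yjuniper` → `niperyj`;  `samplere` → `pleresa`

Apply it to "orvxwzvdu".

In each case the input is transformed by: move the first 2 characters to the end (rotate left by 2), then delete the first character.
Applying both steps to "orvxwzvdu": "vxwzvduor", then "xwzvduor".

xwzvduor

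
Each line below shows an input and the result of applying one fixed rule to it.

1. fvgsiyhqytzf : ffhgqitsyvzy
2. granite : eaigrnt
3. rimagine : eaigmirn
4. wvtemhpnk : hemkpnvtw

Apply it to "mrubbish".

bbihrmus

Looking at the pairs, the operation is to sort the characters into alphabetical order, then swap each adjacent pair of characters (1↔2, 3↔4, ...).
On "mrubbish": the first step gives "bbhimrsu", and the second then gives "bbihrmus".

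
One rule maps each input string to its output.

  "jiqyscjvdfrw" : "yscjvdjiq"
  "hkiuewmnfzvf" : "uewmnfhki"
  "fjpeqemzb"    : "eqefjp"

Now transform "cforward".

rwcfo

The rule is to delete the last 3 characters, then move the first 3 characters to the end (rotate left by 3).
Applying both steps to "cforward": "cforw", then "rwcfo".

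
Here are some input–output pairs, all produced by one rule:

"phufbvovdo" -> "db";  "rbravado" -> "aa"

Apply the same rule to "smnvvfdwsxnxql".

fd

In each case the input is transformed by: sort the characters into reverse alphabetical order, then keep only the last 2 characters.
On "smnvvfdwsxnxql": the first step gives "xxwvvssqnnmlfd", and the second then gives "fd".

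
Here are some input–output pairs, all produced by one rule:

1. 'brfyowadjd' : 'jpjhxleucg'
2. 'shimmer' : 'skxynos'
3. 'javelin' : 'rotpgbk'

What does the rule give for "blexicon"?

iuthrkdo

Rule — shift every letter 6 places forward in the alphabet (wrapping around), then move the last 3 characters to the front (rotate right by 3).
Doing the same to "blexicon": "iuthrkdo".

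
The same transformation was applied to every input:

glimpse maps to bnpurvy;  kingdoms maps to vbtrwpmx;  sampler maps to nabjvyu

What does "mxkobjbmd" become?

Rule — move the last 2 characters to the front (rotate right by 2), then shift every letter 9 places forward in the alphabet (wrapping around).
Applying both steps to "mxkobjbmd": "mdmxkobjb", then "vmvgtxksk".

vmvgtxksk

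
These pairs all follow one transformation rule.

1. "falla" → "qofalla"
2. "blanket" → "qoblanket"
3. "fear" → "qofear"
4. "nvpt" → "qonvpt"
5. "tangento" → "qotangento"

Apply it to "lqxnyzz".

The rule is to prepend "qo".
For "lqxnyzz" the result is "qolqxnyzz".

qolqxnyzz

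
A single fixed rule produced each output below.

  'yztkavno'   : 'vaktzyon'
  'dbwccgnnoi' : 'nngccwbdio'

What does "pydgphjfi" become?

jhpgdypif

Rule — reverse the string, then move the first 2 characters to the end (rotate left by 2).
On "pydgphjfi": the first step gives "ifjhpgdyp", and the second then gives "jhpgdypif".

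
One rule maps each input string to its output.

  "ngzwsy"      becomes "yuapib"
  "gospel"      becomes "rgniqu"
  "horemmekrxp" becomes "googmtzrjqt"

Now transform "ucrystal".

Each output is the input with this applied: shift every letter 2 places forward in the alphabet (wrapping around), then move the first 3 characters to the end (rotate left by 3).
Starting from "ucrystal": after the first operation, "wetauvcn"; after the second, "auvcnwet".

auvcnwet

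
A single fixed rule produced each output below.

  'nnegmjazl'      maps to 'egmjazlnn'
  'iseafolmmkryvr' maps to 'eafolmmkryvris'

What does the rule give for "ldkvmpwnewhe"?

The rule is to move the first 2 characters to the end (rotate left by 2).
Doing the same to "ldkvmpwnewhe": "kvmpwnewheld".

kvmpwnewheld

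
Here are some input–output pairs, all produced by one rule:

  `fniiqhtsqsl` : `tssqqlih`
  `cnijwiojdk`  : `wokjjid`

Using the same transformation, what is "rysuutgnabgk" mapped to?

uutnkggba

The rule is to delete the first 3 characters, then sort the characters into reverse alphabetical order.
For "rysuutgnabgk" the result is "uutnkggba".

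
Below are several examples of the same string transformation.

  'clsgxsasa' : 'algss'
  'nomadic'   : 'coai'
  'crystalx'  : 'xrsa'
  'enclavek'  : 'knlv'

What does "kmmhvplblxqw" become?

The transformation: move the last character to the front, then keep every other character starting from the first (positions 1st, 3rd, 5th, ...).
So "kmmhvplblxqw" becomes "wmhpbx".

wmhpbx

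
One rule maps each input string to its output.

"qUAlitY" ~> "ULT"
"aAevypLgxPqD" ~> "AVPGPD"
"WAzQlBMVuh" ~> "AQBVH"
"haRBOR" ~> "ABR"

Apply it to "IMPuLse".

The rule is to keep every other character starting from the second (positions 2nd, 4th, 6th, ...), then convert every letter to uppercase.
"IMPuLse" → "Mus" → "MUS".

MUS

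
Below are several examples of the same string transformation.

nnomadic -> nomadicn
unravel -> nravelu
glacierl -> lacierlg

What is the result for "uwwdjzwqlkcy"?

Looking at the pairs, the operation is to move the first character to the end.
So "uwwdjzwqlkcy" becomes "wwdjzwqlkcyu".

wwdjzwqlkcyu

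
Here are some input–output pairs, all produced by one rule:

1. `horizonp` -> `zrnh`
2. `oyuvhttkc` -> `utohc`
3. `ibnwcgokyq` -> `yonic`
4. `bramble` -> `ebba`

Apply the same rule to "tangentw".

In each case the input is transformed by: keep every other character starting from the first (positions 1st, 3rd, 5th, ...), then sort the characters into reverse alphabetical order.
For "tangentw", step one produces "tnet"; step two turns that into "ttne".

ttne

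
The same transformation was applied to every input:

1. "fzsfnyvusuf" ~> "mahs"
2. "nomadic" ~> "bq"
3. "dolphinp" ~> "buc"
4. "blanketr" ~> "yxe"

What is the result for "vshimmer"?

fze

The pattern: shift every letter 13 places forward in the alphabet (wrapping around) — i.e. ROT13, then keep one character in every 3, starting at position 2 (positions 2nd, 5th, 8th, ...).
"vshimmer" → "ifuvzzre" → "fze".
(Check on "blanketr": → "oynaxrge" → "yxe" ✓)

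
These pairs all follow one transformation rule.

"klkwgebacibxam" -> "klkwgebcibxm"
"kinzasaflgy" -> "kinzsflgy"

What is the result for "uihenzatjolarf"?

uihenztjolrf

The transformation: remove every "a".
So "uihenzatjolarf" becomes "uihenztjolrf".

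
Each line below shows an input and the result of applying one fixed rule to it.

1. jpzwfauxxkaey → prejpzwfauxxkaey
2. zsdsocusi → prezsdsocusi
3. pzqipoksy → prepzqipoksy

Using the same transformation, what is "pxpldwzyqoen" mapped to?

The pattern: prepend "pre".
For "pxpldwzyqoen" the result is "prepxpldwzyqoen".

prepxpldwzyqoen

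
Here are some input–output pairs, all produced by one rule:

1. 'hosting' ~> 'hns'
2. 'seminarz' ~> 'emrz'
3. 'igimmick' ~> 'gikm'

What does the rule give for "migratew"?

eirw

Each output is the input with this applied: sort the characters into alphabetical order, then keep every other character starting from the second (positions 2nd, 4th, 6th, ...).
For "migratew", step one produces "aegimrtw"; step two turns that into "eirw".
(Check on "hosting": → "ghinost" → "hns" ✓)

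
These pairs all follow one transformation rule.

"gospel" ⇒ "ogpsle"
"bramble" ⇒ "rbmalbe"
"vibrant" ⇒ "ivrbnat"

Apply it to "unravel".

Rule — swap each adjacent pair of characters (1↔2, 3↔4, ...).
"unravel" → "nuarevl".

nuarevl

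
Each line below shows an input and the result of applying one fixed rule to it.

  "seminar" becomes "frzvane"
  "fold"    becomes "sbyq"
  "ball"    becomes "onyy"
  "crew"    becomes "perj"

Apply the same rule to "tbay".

What's happening: shift every letter 13 places forward in the alphabet (wrapping around) — i.e. ROT13.
On "tbay" that produces "gonl".

gonl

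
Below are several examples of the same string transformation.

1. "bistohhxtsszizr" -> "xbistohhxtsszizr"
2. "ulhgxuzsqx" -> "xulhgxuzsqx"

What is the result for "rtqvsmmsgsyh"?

xrtqvsmmsgsyh

What's happening: prepend "x".
Doing the same to "rtqvsmmsgsyh": "xrtqvsmmsgsyh".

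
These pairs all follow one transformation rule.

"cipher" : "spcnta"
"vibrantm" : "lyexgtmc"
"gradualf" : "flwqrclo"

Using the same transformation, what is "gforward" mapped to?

hlcorqzc

Looking at the pairs, the operation is to shift every letter 11 places forward in the alphabet (wrapping around), then swap the front and back halves of the string.
Applying that to "gforward" gives "hlcorqzc".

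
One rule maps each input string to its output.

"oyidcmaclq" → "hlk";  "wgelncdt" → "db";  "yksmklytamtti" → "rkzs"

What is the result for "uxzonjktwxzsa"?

The transformation: keep one character in every 3, starting at position 3 (positions 3rd, 6th, 9th, ...), then shift every letter 1 place backward in the alphabet (wrapping around).
Applying both steps to "uxzonjktwxzsa": "zjws", then "yivr".

yivr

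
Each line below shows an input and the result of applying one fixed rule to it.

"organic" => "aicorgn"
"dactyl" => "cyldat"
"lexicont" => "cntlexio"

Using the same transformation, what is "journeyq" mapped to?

nyqjoure

In each case the input is transformed by: move the last 3 characters to the front (rotate right by 3), then swap the first and last characters.
On "journeyq" that produces "nyqjoure".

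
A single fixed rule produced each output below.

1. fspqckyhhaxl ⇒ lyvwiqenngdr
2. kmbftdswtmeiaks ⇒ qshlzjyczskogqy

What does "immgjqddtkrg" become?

Rule — shift every letter 6 places forward in the alphabet (wrapping around).
"immgjqddtkrg" → "ossmpwjjzqxm".

ossmpwjjzqxm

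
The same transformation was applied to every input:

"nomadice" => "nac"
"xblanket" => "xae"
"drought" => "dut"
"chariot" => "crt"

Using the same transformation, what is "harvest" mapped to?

The pattern: keep one character in every 3, starting at position 1 (positions 1st, 4th, 7th, ...).
Doing the same to "harvest": "hvt".

hvt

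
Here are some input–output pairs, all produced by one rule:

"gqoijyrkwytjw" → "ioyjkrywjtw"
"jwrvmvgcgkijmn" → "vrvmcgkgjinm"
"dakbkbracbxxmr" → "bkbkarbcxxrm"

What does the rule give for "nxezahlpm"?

Each output is the input with this applied: delete the first 2 characters, then swap each adjacent pair of characters (1↔2, 3↔4, ...).
Applying both steps to "nxezahlpm": "ezahlpm", then "zehaplm".

zehaplm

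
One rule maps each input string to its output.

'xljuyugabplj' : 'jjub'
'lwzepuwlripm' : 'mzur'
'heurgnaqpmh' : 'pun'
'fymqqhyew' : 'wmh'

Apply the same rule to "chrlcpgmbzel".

lrpb

The transformation: keep one character in every 3, starting at position 3 (positions 3rd, 6th, 9th, ...), then move the last character to the front.
So "chrlcpgmbzel" becomes "lrpb".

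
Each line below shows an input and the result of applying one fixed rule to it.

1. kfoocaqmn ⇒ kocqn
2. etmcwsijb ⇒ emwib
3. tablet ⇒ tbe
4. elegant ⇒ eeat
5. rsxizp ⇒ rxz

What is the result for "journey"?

Each output is the input with this applied: keep every other character starting from the first (positions 1st, 3rd, 5th, ...).
For "journey" the result is "juny".

juny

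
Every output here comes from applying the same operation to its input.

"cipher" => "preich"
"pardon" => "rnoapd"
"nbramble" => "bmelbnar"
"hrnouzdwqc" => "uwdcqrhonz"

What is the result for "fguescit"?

cstigfeu

Each output is the input with this applied: swap each adjacent pair of characters (1↔2, 3↔4, ...), then swap the front and back halves of the string.
Applying both steps to "fguescit": "gfeucsti", then "cstigfeu".
(Check on "cipher": → "ichpre" → "preich" ✓)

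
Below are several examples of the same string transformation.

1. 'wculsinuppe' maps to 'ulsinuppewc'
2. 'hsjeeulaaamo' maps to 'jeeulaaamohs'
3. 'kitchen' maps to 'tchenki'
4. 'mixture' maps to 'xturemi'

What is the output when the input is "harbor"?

rborha

The pattern: move the first 2 characters to the end (rotate left by 2).
For "harbor" the result is "rborha".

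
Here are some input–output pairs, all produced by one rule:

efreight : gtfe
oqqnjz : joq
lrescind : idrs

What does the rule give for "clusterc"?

ecls

Looking at the pairs, the operation is to swap the front and back halves of the string, then keep every other character starting from the second (positions 2nd, 4th, 6th, ...).
For "clusterc", step one produces "tercclus"; step two turns that into "ecls".
(Check on "oqqnjz": → "njzoqq" → "joq" ✓)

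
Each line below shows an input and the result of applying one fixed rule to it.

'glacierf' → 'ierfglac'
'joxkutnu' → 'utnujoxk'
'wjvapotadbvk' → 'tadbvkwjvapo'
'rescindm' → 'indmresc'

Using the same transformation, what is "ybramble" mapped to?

mbleybra

In each case the input is transformed by: swap the front and back halves of the string.
"ybramble" → "mbleybra".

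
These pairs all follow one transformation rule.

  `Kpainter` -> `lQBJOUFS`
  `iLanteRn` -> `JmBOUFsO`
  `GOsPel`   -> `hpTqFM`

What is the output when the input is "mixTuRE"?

What's happening: shift every letter 1 place forward in the alphabet (wrapping around), then flip the case of every letter.
For "mixTuRE", step one produces "njyUvSF"; step two turns that into "NJYuVsf".

NJYuVsf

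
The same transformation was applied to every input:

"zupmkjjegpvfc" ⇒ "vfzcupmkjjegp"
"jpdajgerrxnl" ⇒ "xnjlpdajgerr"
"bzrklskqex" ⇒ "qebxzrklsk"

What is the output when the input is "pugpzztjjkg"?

jkpgugpzztj

The pattern: swap the first and last characters, then move the last 3 characters to the front (rotate right by 3).
Applying that to "pugpzztjjkg" gives "jkpgugpzztj".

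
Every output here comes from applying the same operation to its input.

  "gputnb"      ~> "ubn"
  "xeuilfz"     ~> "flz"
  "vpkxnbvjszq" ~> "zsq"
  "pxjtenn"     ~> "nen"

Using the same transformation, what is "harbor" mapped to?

rro

Looking at the pairs, the operation is to swap each adjacent pair of characters (1↔2, 3↔4, ...), then keep only the last 3 characters.
Applying both steps to "harbor": "ahbrro", then "rro".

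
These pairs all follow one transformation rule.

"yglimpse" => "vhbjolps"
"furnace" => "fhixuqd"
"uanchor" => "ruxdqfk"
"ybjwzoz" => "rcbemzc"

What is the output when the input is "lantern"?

uqodqwh

The rule is to move the last 2 characters to the front (rotate right by 2), then shift every letter 3 places forward in the alphabet (wrapping around).
For "lantern", step one produces "rnlante"; step two turns that into "uqodqwh".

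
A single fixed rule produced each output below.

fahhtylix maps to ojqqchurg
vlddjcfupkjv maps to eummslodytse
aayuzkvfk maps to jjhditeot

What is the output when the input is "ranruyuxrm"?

The transformation: shift every letter 9 places forward in the alphabet (wrapping around).
"ranruyuxrm" → "ajwadhdgav".

ajwadhdgav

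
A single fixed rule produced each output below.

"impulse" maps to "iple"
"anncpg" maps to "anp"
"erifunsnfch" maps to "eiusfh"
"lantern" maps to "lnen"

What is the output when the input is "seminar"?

Rule — keep every other character starting from the first (positions 1st, 3rd, 5th, ...).
On "seminar" that produces "smnr".

smnr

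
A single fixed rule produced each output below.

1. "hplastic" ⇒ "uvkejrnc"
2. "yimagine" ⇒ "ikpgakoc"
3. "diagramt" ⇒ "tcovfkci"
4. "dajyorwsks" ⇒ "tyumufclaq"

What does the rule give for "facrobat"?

What's happening: swap the front and back halves of the string, then shift every letter 2 places forward in the alphabet (wrapping around).
Starting from "facrobat": after the first operation, "obatfacr"; after the second, "qdcvhcet".
(Check on "hplastic": → "stichpla" → "uvkejrnc" ✓)

qdcvhcet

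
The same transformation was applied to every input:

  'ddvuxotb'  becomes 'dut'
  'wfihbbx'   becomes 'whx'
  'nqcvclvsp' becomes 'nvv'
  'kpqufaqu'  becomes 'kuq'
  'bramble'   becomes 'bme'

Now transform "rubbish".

Each output is the input with this applied: keep one character in every 3, starting at position 1 (positions 1st, 4th, 7th, ...).
For "rubbish" the result is "rbh".

rbh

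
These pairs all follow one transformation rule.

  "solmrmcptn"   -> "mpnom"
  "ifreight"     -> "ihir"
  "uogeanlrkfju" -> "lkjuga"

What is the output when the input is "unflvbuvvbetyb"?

vbtbnlb

Rule — swap the front and back halves of the string, then keep every other character starting from the first (positions 1st, 3rd, 5th, ...).
Starting from "unflvbuvvbetyb": after the first operation, "vvbetybunflvbu"; after the second, "vbtbnlb".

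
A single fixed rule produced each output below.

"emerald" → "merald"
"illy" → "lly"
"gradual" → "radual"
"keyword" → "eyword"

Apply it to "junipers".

In each case the input is transformed by: delete the first character.
On "junipers" that produces "unipers".

unipers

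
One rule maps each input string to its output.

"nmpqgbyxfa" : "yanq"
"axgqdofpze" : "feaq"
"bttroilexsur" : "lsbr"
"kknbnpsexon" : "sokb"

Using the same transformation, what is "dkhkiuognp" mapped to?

The transformation: keep one character in every 3, starting at position 1 (positions 1st, 4th, 7th, ...), then swap the front and back halves of the string.
Applying both steps to "dkhkiuognp": "dkop", then "opdk".

opdk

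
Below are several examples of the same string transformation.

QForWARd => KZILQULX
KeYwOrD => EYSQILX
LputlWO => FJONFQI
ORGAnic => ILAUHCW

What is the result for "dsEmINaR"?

The pattern: shift every letter 6 places backward in the alphabet (wrapping around), then convert every letter to uppercase.
Applying both steps to "dsEmINaR": "xmYgCHuL", then "XMYGCHUL".

XMYGCHUL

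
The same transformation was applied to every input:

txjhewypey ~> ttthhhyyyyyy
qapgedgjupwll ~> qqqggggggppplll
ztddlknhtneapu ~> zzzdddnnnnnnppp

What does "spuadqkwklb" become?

The rule is to keep one character in every 3, starting at position 1 (positions 1st, 4th, 7th, ...), then repeat every character 3 times.
Starting from "spuadqkwklb": after the first operation, "sakl"; after the second, "sssaaakkklll".

sssaaakkklll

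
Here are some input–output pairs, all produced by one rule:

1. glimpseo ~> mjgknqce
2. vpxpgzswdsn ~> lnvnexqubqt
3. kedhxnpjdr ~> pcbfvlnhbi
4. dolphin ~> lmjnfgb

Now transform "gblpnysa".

The rule is to swap the first and last characters, then shift every letter 2 places backward in the alphabet (wrapping around).
For "gblpnysa", step one produces "ablpnysg"; step two turns that into "yzjnlwqe".

yzjnlwqe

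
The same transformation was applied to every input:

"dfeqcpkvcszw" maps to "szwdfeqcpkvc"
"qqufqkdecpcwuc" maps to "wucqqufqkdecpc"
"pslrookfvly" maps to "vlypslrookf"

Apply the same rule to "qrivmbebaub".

What's happening: move the last 3 characters to the front (rotate right by 3).
On "qrivmbebaub" that produces "aubqrivmbeb".

aubqrivmbeb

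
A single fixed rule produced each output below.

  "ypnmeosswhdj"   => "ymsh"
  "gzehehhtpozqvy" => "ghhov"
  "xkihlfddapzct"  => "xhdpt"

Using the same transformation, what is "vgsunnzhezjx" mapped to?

In each case the input is transformed by: keep one character in every 3, starting at position 1 (positions 1st, 4th, 7th, ...).
"vgsunnzhezjx" → "vuzz".

vuzz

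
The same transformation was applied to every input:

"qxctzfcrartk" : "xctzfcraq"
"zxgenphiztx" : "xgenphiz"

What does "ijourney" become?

jouri

Rule — delete the last 3 characters, then move the first character to the end.
Applying both steps to "ijourney": "ijour", then "jouri".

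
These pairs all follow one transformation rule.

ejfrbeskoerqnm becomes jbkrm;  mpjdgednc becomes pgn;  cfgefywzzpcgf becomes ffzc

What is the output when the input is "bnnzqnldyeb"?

What's happening: keep one character in every 3, starting at position 2 (positions 2nd, 5th, 8th, ...).
"bnnzqnldyeb" → "nqdb".

nqdb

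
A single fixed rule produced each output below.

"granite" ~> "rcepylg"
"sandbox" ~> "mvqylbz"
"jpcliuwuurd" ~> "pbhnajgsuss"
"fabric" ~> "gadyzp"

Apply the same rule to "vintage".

ectglry

Each output is the input with this applied: move the last 2 characters to the front (rotate right by 2), then shift every letter 2 places backward in the alphabet (wrapping around).
So "vintage" becomes "ectglry".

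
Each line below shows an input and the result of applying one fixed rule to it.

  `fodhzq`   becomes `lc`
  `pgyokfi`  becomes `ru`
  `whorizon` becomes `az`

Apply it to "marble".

xq

Rule — shift every letter 12 places forward in the alphabet (wrapping around), then keep only the last 2 characters.
Applying that to "marble" gives "xq".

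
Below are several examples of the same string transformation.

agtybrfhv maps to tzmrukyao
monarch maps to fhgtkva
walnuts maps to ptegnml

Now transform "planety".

The pattern: shift every letter 7 places backward in the alphabet (wrapping around).
Applying that to "planety" gives "ietgxmr".

ietgxmr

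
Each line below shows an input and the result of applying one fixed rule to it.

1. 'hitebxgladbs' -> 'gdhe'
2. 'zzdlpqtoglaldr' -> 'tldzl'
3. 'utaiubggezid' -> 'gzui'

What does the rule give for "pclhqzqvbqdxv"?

The rule is to keep one character in every 3, starting at position 1 (positions 1st, 4th, 7th, ...), then move the first 2 characters to the end (rotate left by 2).
Doing the same to "pclhqzqvbqdxv": "qqvph".

qqvph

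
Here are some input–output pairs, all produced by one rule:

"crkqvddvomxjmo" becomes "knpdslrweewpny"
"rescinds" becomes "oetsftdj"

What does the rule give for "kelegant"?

Each output is the input with this applied: shift every letter 1 place forward in the alphabet (wrapping around), then move the last 3 characters to the front (rotate right by 3).
Working it through for "kelegant": intermediate "lfmfhbou", final "boulfmfh".

boulfmfh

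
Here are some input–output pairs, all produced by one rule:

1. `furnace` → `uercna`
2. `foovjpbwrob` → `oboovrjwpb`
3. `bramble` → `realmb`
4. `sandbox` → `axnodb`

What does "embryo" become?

mobyr

Looking at the pairs, the operation is to delete the first character, then take characters alternately from the front and the back (1st, last, 2nd, 2nd-last, ...).
Doing the same to "embryo": "mobyr".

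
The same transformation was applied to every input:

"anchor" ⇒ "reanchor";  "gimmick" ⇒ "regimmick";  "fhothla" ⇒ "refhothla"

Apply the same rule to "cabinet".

recabinet

The transformation: prepend "re".
"cabinet" → "recabinet".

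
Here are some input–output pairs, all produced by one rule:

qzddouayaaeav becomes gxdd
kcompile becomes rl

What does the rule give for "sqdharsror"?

gur

Rule — shift every letter 3 places forward in the alphabet (wrapping around), then keep one character in every 3, starting at position 3 (positions 3rd, 6th, 9th, ...).
For "sqdharsror", step one produces "vtgkduvuru"; step two turns that into "gur".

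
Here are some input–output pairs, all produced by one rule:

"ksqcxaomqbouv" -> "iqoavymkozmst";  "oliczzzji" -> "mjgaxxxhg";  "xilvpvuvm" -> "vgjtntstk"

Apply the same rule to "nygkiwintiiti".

lweiguglrggrg

Looking at the pairs, the operation is to shift every letter 2 places backward in the alphabet (wrapping around).
On "nygkiwintiiti" that produces "lweiguglrggrg".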